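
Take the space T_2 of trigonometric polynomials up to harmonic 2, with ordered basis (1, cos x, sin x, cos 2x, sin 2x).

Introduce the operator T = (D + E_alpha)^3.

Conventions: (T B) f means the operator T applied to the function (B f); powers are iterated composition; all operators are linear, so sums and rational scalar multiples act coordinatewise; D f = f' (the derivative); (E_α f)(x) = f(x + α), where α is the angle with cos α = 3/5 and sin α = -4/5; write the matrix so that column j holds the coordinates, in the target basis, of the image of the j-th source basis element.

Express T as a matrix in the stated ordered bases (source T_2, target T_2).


image of 1: 1
image of cos x: (18/125)cos x - (26/125)sin x
image of sin x: (26/125)cos x + (18/125)sin x
image of cos 2x: (13853/15625)cos 2x + (13754/15625)sin 2x
image of sin 2x: -(13754/15625)cos 2x + (13853/15625)sin 2x
each image's coordinates form column j of the matrix

the matrix is [[1, 0, 0, 0, 0]; [0, 18/125, 26/125, 0, 0]; [0, -26/125, 18/125, 0, 0]; [0, 0, 0, 13853/15625, -13754/15625]; [0, 0, 0, 13754/15625, 13853/15625]] (rows listed top to bottom)


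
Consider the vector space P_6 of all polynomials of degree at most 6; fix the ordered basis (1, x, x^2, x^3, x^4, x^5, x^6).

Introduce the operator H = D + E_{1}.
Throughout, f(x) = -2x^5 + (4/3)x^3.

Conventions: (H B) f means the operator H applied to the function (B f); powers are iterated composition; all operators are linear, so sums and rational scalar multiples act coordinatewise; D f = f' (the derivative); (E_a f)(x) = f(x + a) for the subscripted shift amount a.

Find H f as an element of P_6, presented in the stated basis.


D f = -10x^4 + 4x^2
E_{1} f = -2x^5 - 10x^4 - (56/3)x^3 - 16x^2 - 6x - 2/3
(D + E_{1}) f = -2x^5 - 20x^4 - (56/3)x^3 - 12x^2 - 6x - 2/3

the result is g(x) = -2x^5 - 20x^4 - (56/3)x^3 - 12x^2 - 6x - 2/3


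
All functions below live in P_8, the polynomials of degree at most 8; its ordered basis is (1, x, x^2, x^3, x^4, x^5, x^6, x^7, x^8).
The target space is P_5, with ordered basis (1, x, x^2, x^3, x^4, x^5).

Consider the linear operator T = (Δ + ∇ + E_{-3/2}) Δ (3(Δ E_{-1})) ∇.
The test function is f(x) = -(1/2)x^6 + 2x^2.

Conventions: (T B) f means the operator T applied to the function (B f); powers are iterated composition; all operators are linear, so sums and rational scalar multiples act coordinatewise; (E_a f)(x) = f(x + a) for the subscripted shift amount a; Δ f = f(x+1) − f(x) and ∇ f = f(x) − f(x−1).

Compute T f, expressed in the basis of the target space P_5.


∇ f = -3x^5 + (15/2)x^4 - 10x^3 + (15/2)x^2 + x - 3/2
E_{-1} ∇ f = -3x^5 + (45/2)x^4 - 70x^3 + (225/2)x^2 - 89x + 51/2
Δ E_{-1} ∇ f = -15x^4 + 60x^3 - 105x^2 + 90x - 27
(3(Δ E_{-1})) ∇ f = -45x^4 + 180x^3 - 315x^2 + 270x - 81
Δ (3(Δ E_{-1})) ∇ f = -180x^3 + 270x^2 - 270x + 90
Δ Δ (3(Δ E_{-1})) ∇ f = -540x^2 - 180
∇ Δ (3(Δ E_{-1})) ∇ f = -540x^2 + 1080x - 720
E_{-3/2} Δ (3(Δ E_{-1})) ∇ f = -180x^3 + 1080x^2 - 2295x + 1710
(Δ + ∇ + E_{-3/2}) Δ (3(Δ E_{-1})) ∇ f = -180x^3 - 1215x + 810

g(x) = -180x^3 - 1215x + 810


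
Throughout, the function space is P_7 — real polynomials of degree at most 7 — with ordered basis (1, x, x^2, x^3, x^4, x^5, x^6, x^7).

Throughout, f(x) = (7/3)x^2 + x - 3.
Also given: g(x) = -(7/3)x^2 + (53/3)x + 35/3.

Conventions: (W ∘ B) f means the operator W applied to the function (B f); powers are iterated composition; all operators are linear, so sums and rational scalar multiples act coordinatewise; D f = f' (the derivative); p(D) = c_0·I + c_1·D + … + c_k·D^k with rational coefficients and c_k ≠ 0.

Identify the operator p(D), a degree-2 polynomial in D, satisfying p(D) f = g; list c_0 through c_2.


p(D) = -I + 4·D + D^2, i.e. c_0 = -1, c_1 = 4, c_2 = 1

D^0 f = (7/3)x^2 + x - 3
D^1 f = (14/3)x + 1
D^2 f = 14/3
matching coefficients of g against c_0 f + c_1 Df + … from the top degree down determines the c_i
solution: c_0 = -1, c_1 = 4, c_2 = 1


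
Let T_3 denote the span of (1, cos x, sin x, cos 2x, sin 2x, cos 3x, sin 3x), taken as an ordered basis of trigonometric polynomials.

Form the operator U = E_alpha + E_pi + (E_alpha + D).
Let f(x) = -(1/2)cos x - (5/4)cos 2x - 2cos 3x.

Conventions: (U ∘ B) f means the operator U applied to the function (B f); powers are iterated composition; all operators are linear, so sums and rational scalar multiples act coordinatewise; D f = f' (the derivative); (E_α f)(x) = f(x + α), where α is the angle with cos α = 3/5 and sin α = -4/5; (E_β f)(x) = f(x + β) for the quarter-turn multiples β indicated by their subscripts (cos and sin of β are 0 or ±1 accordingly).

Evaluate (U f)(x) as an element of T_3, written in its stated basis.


g(x) = -(1/10)cos x - (3/10)sin x - (11/20)cos 2x + (1/10)sin 2x + (718/125)cos 3x + (574/125)sin 3x

E_alpha f = -(3/10)cos x - (2/5)sin x + (7/20)cos 2x - (6/5)sin 2x + (234/125)cos 3x - (88/125)sin 3x
E_pi f = (1/2)cos x - (5/4)cos 2x + 2cos 3x
E_alpha f = -(3/10)cos x - (2/5)sin x + (7/20)cos 2x - (6/5)sin 2x + (234/125)cos 3x - (88/125)sin 3x
D f = (1/2)sin x + (5/2)sin 2x + 6sin 3x
(E_alpha + D) f = -(3/10)cos x + (1/10)sin x + (7/20)cos 2x + (13/10)sin 2x + (234/125)cos 3x + (662/125)sin 3x
(E_alpha + E_pi + (E_alpha + D)) f = -(1/10)cos x - (3/10)sin x - (11/20)cos 2x + (1/10)sin 2x + (718/125)cos 3x + (574/125)sin 3x


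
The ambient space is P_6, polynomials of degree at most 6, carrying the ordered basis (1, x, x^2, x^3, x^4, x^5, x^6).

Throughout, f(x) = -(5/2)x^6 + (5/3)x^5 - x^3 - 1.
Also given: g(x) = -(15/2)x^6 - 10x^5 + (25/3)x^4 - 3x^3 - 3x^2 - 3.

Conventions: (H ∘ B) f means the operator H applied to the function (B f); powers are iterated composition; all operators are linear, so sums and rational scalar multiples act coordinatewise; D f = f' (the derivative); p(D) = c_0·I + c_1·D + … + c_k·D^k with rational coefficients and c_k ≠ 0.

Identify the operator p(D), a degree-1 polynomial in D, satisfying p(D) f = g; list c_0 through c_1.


p(D) = 3·I + D, i.e. c_0 = 3, c_1 = 1

D^0 f = -(5/2)x^6 + (5/3)x^5 - x^3 - 1
D^1 f = -15x^5 + (25/3)x^4 - 3x^2
matching coefficients of g against c_0 f + c_1 Df + … from the top degree down determines the c_i
solution: c_0 = 3, c_1 = 1


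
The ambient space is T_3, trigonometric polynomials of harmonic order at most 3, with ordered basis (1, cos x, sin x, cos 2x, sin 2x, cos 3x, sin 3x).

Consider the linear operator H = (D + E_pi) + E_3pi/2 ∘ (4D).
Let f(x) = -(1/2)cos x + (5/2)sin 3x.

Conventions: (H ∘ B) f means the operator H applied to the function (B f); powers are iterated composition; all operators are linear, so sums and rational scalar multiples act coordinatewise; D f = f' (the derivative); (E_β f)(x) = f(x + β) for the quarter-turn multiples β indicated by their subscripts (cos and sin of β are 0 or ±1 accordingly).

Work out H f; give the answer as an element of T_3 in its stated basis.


D f = (1/2)sin x + (15/2)cos 3x
E_pi f = (1/2)cos x - (5/2)sin 3x
(D + E_pi) f = (1/2)cos x + (1/2)sin x + (15/2)cos 3x - (5/2)sin 3x
D f = (1/2)sin x + (15/2)cos 3x
(4D) f = 2sin x + 30cos 3x
E_3pi/2 (4D) f = -2cos x - 30sin 3x
((D + E_pi) + E_3pi/2 ∘ (4D)) f = -(3/2)cos x + (1/2)sin x + (15/2)cos 3x - (65/2)sin 3x

the result is g(x) = -(3/2)cos x + (1/2)sin x + (15/2)cos 3x - (65/2)sin 3x


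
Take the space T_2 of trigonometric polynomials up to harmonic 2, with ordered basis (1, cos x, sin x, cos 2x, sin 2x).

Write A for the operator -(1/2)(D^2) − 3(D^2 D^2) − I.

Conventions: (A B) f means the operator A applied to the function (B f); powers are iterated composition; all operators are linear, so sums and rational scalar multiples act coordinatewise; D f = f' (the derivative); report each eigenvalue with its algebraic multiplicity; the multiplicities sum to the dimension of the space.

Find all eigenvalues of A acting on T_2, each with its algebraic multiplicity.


image of 1: -1
image of cos x: -(7/2)cos x
image of sin x: -(7/2)sin x
image of cos 2x: -47cos 2x
image of sin 2x: -47sin 2x
the matrix is diagonal; its diagonal is (-1, -7/2, -7/2, -47, -47)
for a triangular matrix the eigenvalues are the diagonal entries, with algebraic multiplicity their repetition count

λ = -47 (multiplicity 2), λ = -7/2 (multiplicity 2), λ = -1 (multiplicity 1)


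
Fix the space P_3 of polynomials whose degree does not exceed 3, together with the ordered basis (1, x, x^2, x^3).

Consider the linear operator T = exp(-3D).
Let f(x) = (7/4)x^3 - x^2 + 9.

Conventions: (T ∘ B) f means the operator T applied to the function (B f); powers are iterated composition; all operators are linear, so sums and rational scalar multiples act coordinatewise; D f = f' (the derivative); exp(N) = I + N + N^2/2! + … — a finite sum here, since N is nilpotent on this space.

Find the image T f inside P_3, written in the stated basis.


order-1 term: -(63/4)x^2 + 6x
order-2 term: (189/4)x - 9
order-3 term: -189/4
the series for exp(-3D) f terminates at order 3
exp(-3D) f = (7/4)x^3 - (67/4)x^2 + (213/4)x - 189/4

the result is g(x) = (7/4)x^3 - (67/4)x^2 + (213/4)x - 189/4


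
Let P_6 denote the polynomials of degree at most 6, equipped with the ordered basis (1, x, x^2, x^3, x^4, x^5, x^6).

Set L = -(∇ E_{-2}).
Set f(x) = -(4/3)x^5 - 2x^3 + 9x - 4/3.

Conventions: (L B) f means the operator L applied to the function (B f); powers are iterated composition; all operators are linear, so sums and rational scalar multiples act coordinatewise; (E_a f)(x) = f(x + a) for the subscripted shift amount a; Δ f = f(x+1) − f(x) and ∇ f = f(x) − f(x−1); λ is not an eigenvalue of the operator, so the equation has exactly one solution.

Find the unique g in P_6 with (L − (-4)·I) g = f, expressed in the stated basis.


the image equals g(x) = -(1/3)x^5 - (5/12)x^4 + (13/4)x^3 - (493/48)x^2 + (131/32)x + 6971/384

write g with unknown coordinates in the stated basis and equate coefficients in (L − (-4)·I) g = f
solving from the highest basis element down gives g = -(1/3)x^5 - (5/12)x^4 + (13/4)x^3 - (493/48)x^2 + (131/32)x + 6971/384
check: L g = (5/3)x^4 - 15x^3 + (493/12)x^2 - (59/8)x - 7099/96
so L g − (-4)·g = -(4/3)x^5 - 2x^3 + 9x - 4/3 = f ✓


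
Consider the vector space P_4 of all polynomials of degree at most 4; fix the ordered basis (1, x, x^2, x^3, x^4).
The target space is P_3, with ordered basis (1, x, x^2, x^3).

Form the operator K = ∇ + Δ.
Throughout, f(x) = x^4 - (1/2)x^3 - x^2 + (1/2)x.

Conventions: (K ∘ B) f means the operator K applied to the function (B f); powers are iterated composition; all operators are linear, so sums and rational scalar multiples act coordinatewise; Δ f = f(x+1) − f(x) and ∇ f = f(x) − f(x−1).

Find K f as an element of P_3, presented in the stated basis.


the image equals g(x) = 8x^3 - 3x^2 + 4x

∇ f = 4x^3 - (15/2)x^2 + (7/2)x
Δ f = 4x^3 + (9/2)x^2 + (1/2)x
(∇ + Δ) f = 8x^3 - 3x^2 + 4x


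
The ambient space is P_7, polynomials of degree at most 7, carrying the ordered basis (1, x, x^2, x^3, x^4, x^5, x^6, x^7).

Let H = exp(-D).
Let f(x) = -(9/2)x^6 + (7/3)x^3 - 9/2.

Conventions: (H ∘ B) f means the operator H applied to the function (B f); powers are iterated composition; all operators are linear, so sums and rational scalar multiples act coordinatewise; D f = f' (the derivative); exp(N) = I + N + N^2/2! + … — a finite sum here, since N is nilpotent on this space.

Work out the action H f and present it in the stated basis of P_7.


g(x) = -(9/2)x^6 + 27x^5 - (135/2)x^4 + (277/3)x^3 - (149/2)x^2 + 34x - 34/3

order-1 term: 27x^5 - 7x^2
order-2 term: -(135/2)x^4 + 7x
order-3 term: 90x^3 - 7/3
order-4 term: -(135/2)x^2
order-5 term: 27x
order-6 term: -9/2
the series for exp(-D) f terminates at order 6
exp(-D) f = -(9/2)x^6 + 27x^5 - (135/2)x^4 + (277/3)x^3 - (149/2)x^2 + 34x - 34/3


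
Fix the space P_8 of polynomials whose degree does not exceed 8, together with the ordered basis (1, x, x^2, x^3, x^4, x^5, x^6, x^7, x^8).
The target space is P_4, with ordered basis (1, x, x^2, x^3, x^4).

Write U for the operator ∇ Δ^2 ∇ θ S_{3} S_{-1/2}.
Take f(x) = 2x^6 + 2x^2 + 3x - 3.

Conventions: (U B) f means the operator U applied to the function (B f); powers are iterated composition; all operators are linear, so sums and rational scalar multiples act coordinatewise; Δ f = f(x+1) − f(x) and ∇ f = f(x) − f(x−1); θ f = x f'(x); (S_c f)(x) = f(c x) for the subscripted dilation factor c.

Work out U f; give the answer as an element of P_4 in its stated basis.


the result is g(x) = (98415/2)x^2 + 32805/2

S_{-1/2} f = (1/32)x^6 + (1/2)x^2 - (3/2)x - 3
S_{3} S_{-1/2} f = (729/32)x^6 + (9/2)x^2 - (9/2)x - 3
θ S_{3} S_{-1/2} f = (2187/16)x^6 + 9x^2 - (9/2)x
∇ θ S_{3} S_{-1/2} f = (6561/8)x^5 - (32805/16)x^4 + (10935/4)x^3 - (32805/16)x^2 + (6705/8)x - 2403/16
Δ (∇ θ S_{3}) S_{-1/2} f = (32805/8)x^4 + (32805/8)x^2 + 2331/8
Δ Δ (∇ θ S_{3}) S_{-1/2} f = (32805/2)x^3 + (98415/4)x^2 + (98415/4)x + 32805/4
∇ Δ^2 (∇ θ S_{3}) S_{-1/2} f = (98415/2)x^2 + 32805/2


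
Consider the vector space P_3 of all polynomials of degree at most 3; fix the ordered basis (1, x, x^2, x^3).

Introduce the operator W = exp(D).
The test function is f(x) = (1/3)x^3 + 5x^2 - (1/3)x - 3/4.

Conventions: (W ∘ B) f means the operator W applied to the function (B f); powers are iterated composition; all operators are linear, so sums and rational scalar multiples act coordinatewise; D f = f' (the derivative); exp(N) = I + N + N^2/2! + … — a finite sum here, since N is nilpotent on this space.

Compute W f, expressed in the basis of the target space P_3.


the image equals g(x) = (1/3)x^3 + 6x^2 + (32/3)x + 17/4

order-1 term: x^2 + 10x - 1/3
order-2 term: x + 5
order-3 term: 1/3
the series for exp(D) f terminates at order 3
exp(D) f = (1/3)x^3 + 6x^2 + (32/3)x + 17/4


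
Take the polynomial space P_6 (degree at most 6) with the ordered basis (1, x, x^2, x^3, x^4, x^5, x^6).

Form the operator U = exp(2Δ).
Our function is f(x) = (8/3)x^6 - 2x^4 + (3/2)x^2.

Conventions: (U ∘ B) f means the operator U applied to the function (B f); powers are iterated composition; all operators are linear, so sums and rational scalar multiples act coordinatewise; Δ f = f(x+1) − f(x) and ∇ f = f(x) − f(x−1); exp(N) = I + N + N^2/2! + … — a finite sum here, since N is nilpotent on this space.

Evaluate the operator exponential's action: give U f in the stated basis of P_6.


the image equals g(x) = (8/3)x^6 + 32x^5 + 238x^4 + (3472/3)x^3 + (7379/2)x^2 + 7094x + 6301

order-1 term: 32x^5 + 80x^4 + (272/3)x^3 + 56x^2 + 22x + 13/3
order-2 term: 160x^4 + 640x^3 + 1072x^2 + 864x + 842/3
order-3 term: (1280/3)x^3 + 1920x^2 + 3136x + 1824
order-4 term: 640x^2 + 2560x + 8224/3
order-5 term: 512x + 1280
order-6 term: 512/3
the series for exp(2Δ) f terminates at order 6
exp(2Δ) f = (8/3)x^6 + 32x^5 + 238x^4 + (3472/3)x^3 + (7379/2)x^2 + 7094x + 6301


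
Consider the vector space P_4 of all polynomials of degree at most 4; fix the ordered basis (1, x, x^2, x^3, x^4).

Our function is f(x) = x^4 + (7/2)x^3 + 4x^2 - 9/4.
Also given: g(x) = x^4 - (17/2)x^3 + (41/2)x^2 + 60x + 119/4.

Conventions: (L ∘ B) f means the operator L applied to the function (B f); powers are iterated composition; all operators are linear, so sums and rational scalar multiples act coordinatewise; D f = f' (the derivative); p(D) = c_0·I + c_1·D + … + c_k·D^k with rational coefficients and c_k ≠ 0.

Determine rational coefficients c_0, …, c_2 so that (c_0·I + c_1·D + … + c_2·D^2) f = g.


D^0 f = x^4 + (7/2)x^3 + 4x^2 - 9/4
D^1 f = 4x^3 + (21/2)x^2 + 8x
D^2 f = 12x^2 + 21x + 8
matching coefficients of g against c_0 f + c_1 Df + … from the top degree down determines the c_i
solution: c_0 = 1, c_1 = -3, c_2 = 4

p(D) = I − 3·D + 4·D^2, i.e. c_0 = 1, c_1 = -3, c_2 = 4


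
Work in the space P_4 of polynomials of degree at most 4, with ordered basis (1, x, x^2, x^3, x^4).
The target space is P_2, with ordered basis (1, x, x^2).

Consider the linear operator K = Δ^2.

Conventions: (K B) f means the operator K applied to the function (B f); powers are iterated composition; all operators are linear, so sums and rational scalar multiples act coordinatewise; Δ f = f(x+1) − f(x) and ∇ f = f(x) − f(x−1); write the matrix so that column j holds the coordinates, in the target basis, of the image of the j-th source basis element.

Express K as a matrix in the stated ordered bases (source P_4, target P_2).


image of 1: 0
image of x: 0
image of x^2: 2
image of x^3: 6x + 6
image of x^4: 12x^2 + 24x + 14
each image's coordinates form column j of the matrix

the matrix is [[0, 0, 2, 6, 14]; [0, 0, 0, 6, 24]; [0, 0, 0, 0, 12]] (rows listed top to bottom)


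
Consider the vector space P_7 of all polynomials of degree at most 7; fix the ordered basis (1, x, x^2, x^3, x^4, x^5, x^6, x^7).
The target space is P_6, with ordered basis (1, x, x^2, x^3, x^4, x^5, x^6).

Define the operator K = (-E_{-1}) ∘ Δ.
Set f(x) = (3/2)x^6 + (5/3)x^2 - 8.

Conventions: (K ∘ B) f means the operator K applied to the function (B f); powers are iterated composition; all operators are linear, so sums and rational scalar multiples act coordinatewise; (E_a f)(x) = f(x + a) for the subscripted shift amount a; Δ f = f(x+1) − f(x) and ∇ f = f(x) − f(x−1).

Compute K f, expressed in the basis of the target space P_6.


Δ f = 9x^5 + (45/2)x^4 + 30x^3 + (45/2)x^2 + (37/3)x + 19/6
E_{-1} Δ f = 9x^5 - (45/2)x^4 + 30x^3 - (45/2)x^2 + (37/3)x - 19/6
(-E_{-1}) Δ f = -9x^5 + (45/2)x^4 - 30x^3 + (45/2)x^2 - (37/3)x + 19/6

the result is g(x) = -9x^5 + (45/2)x^4 - 30x^3 + (45/2)x^2 - (37/3)x + 19/6


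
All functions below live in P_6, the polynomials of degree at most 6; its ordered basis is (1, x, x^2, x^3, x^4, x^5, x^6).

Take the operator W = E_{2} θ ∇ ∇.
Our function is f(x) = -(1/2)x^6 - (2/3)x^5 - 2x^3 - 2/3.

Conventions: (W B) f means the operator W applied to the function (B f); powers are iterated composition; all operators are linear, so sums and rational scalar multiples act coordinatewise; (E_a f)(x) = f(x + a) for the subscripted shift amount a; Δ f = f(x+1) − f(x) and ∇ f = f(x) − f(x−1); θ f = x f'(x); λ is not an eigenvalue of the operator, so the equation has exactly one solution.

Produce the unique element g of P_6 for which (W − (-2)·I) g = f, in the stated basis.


write g with unknown coordinates in the stated basis and equate coefficients in (W − (-2)·I) g = f
solving from the highest basis element down gives g = -(1/4)x^6 - (1/3)x^5 + 15x^4 + 84x^3 + (5/2)x^2 - (3677/6)x - 796
check: W g = -30x^4 - 170x^3 - 5x^2 + (3677/3)x + 4774/3
so W g − (-2)·g = -(1/2)x^6 - (2/3)x^5 - 2x^3 - 2/3 = f ✓

g(x) = -(1/4)x^6 - (1/3)x^5 + 15x^4 + 84x^3 + (5/2)x^2 - (3677/6)x - 796


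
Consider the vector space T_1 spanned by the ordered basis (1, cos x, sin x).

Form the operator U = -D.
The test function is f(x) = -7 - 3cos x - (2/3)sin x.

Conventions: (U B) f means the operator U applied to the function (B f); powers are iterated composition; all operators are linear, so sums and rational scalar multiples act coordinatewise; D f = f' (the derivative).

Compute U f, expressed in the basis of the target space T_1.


D f = -(2/3)cos x + 3sin x
(-D) f = (2/3)cos x - 3sin x

the result is g(x) = (2/3)cos x - 3sin x


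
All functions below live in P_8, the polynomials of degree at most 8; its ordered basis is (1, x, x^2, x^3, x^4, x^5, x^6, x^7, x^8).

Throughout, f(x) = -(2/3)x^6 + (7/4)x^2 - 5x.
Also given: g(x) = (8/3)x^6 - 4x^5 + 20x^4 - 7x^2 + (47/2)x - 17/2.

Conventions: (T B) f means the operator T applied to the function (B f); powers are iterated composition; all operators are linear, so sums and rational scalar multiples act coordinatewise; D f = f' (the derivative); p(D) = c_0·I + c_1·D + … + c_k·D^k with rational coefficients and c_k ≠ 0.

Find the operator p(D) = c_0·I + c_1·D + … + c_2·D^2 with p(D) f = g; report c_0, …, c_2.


D^0 f = -(2/3)x^6 + (7/4)x^2 - 5x
D^1 f = -4x^5 + (7/2)x - 5
D^2 f = -20x^4 + 7/2
matching coefficients of g against c_0 f + c_1 Df + … from the top degree down determines the c_i
solution: c_0 = -4, c_1 = 1, c_2 = -1

c_0 = -4, c_1 = 1, c_2 = -1


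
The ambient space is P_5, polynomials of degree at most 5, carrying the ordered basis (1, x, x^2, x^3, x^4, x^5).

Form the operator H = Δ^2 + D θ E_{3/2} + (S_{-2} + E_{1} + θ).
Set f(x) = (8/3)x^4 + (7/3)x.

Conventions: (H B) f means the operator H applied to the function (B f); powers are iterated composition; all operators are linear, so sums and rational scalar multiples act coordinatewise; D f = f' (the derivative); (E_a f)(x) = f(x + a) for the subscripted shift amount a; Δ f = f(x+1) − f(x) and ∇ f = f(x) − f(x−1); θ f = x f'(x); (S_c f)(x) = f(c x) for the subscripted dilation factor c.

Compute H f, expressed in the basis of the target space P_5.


Δ f = (32/3)x^3 + 16x^2 + (32/3)x + 5
Δ Δ f = 32x^2 + 64x + 112/3
E_{3/2} f = (8/3)x^4 + 16x^3 + 36x^2 + (115/3)x + 17
θ E_{3/2} f = (32/3)x^4 + 48x^3 + 72x^2 + (115/3)x
D θ E_{3/2} f = (128/3)x^3 + 144x^2 + 144x + 115/3
S_{-2} f = (128/3)x^4 - (14/3)x
E_{1} f = (8/3)x^4 + (32/3)x^3 + 16x^2 + 13x + 5
θ f = (32/3)x^4 + (7/3)x
(S_{-2} + E_{1} + θ) f = 56x^4 + (32/3)x^3 + 16x^2 + (32/3)x + 5
(Δ^2 + D θ E_{3/2} + (S_{-2} + E_{1} + θ)) f = 56x^4 + (160/3)x^3 + 192x^2 + (656/3)x + 242/3

the result is g(x) = 56x^4 + (160/3)x^3 + 192x^2 + (656/3)x + 242/3


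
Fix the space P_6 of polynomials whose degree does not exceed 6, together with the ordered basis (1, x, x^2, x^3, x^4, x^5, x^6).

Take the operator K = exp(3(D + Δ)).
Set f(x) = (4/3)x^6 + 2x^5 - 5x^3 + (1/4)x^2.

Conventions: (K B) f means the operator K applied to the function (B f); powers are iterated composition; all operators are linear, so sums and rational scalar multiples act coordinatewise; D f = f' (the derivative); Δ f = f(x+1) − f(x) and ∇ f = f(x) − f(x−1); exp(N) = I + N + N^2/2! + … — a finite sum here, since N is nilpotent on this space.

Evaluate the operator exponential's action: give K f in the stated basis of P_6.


the image equals g(x) = (4/3)x^6 + 50x^5 + 840x^4 + 8055x^3 + (185161/4)x^2 + 150510x + 861835/4

order-1 term: 48x^5 + 120x^4 + 140x^3 + 30x^2 + 12x - 17/4
order-2 term: 720x^4 + 2160x^3 + 3060x^2 + 1890x + 543
order-3 term: 5760x^3 + 17280x^2 + 21600x + 9720
order-4 term: 25920x^2 + 64800x + 49680
order-5 term: 62208x + 93312
order-6 term: 62208
the series for exp(3(D + Δ)) f terminates at order 6
exp(3(D + Δ)) f = (4/3)x^6 + 50x^5 + 840x^4 + 8055x^3 + (185161/4)x^2 + 150510x + 861835/4


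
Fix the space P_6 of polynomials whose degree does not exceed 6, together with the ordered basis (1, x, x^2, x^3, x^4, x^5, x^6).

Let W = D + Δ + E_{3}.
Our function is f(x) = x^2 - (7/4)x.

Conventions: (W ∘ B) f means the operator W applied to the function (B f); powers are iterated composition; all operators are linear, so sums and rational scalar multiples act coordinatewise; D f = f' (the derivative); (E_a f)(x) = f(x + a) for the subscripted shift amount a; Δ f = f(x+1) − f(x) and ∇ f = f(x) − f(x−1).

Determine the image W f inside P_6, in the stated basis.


D f = 2x - 7/4
Δ f = 2x - 3/4
E_{3} f = x^2 + (17/4)x + 15/4
(D + Δ + E_{3}) f = x^2 + (33/4)x + 5/4

g(x) = x^2 + (33/4)x + 5/4


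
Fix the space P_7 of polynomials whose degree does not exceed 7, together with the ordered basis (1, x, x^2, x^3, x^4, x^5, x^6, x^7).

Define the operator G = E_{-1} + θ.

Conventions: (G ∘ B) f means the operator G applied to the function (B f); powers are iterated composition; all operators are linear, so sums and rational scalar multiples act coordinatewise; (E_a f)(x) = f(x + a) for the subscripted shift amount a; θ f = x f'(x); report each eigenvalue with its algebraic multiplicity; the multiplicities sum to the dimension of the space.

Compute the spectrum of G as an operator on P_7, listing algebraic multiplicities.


λ = 1 (multiplicity 1), λ = 2 (multiplicity 1), λ = 3 (multiplicity 1), λ = 4 (multiplicity 1), λ = 5 (multiplicity 1), λ = 6 (multiplicity 1), λ = 7 (multiplicity 1), λ = 8 (multiplicity 1)

image of 1: 1
image of x: 2x - 1
image of x^2: 3x^2 - 2x + 1
image of x^3: 4x^3 - 3x^2 + 3x - 1
image of x^4: 5x^4 - 4x^3 + 6x^2 - 4x + 1
image of x^5: 6x^5 - 5x^4 + 10x^3 - 10x^2 + 5x - 1
image of x^6: 7x^6 - 6x^5 + 15x^4 - 20x^3 + 15x^2 - 6x + 1
image of x^7: 8x^7 - 7x^6 + 21x^5 - 35x^4 + 35x^3 - 21x^2 + 7x - 1
the matrix is upper triangular; its diagonal is (1, 2, 3, 4, 5, 6, 7, 8)
for a triangular matrix the eigenvalues are the diagonal entries, with algebraic multiplicity their repetition count


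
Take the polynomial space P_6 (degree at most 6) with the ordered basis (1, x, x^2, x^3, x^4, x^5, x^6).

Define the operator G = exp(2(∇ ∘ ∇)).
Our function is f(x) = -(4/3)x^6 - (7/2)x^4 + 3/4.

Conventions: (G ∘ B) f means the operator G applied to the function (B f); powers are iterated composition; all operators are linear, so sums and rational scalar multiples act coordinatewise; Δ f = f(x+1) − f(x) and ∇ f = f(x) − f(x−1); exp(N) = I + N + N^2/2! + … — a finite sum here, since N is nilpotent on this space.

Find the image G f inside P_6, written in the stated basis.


the image equals g(x) = -(4/3)x^6 - (167/2)x^4 + 320x^3 - 1604x^2 + 4488x - 70447/12

order-1 term: -80x^4 + 320x^3 - 644x^2 + 648x - 790/3
order-2 term: -960x^2 + 3840x - 4328
order-3 term: -1280
the series for exp(2(∇ ∘ ∇)) f terminates at order 3
exp(2(∇ ∘ ∇)) f = -(4/3)x^6 - (167/2)x^4 + 320x^3 - 1604x^2 + 4488x - 70447/12


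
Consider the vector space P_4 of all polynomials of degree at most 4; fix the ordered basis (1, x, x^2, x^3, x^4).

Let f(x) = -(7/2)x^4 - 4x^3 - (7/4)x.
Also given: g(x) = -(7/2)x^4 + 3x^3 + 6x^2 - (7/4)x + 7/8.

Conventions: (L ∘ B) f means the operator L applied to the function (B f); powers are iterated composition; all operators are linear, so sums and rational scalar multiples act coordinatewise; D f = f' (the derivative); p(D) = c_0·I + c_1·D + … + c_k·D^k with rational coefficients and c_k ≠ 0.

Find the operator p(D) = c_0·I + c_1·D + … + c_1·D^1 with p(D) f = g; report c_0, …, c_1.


c_0 = 1, c_1 = -1/2

D^0 f = -(7/2)x^4 - 4x^3 - (7/4)x
D^1 f = -14x^3 - 12x^2 - 7/4
matching coefficients of g against c_0 f + c_1 Df + … from the top degree down determines the c_i
solution: c_0 = 1, c_1 = -1/2


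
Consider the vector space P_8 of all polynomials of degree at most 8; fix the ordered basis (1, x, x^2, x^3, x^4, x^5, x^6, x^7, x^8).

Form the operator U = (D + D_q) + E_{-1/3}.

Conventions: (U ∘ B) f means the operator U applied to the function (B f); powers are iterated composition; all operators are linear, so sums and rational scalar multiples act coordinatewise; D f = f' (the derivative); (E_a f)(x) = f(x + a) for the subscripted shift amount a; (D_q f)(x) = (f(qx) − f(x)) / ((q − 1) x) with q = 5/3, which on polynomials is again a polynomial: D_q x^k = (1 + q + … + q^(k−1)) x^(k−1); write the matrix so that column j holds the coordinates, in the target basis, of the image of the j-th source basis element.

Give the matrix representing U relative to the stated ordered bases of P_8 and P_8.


image of 1: 1
image of x: x + 5/3
image of x^2: x^2 + 4x + 1/9
image of x^3: x^3 + (67/9)x^2 + (1/3)x - 1/27
image of x^4: x^4 + (344/27)x^3 + (2/3)x^2 - (4/27)x + 1/81
image of x^5: x^5 + (1711/81)x^4 + (10/9)x^3 - (10/27)x^2 + (5/81)x - 1/243
image of x^6: x^6 + (8420/243)x^5 + (5/3)x^4 - (20/27)x^3 + (5/27)x^2 - (2/81)x + 1/729
image of x^7: x^7 + (41371/729)x^6 + (7/3)x^5 - (35/27)x^4 + (35/81)x^3 - (7/81)x^2 + (7/729)x - 1/2187
image of x^8: x^8 + (203696/2187)x^7 + (28/9)x^6 - (56/27)x^5 + (70/81)x^4 - (56/243)x^3 + (28/729)x^2 - (8/2187)x + 1/6561
each image's coordinates form column j of the matrix

the matrix is [[1, 5/3, 1/9, -1/27, 1/81, -1/243, 1/729, -1/2187, 1/6561]; [0, 1, 4, 1/3, -4/27, 5/81, -2/81, 7/729, -8/2187]; [0, 0, 1, 67/9, 2/3, -10/27, 5/27, -7/81, 28/729]; [0, 0, 0, 1, 344/27, 10/9, -20/27, 35/81, -56/243]; [0, 0, 0, 0, 1, 1711/81, 5/3, -35/27, 70/81]; [0, 0, 0, 0, 0, 1, 8420/243, 7/3, -56/27]; [0, 0, 0, 0, 0, 0, 1, 41371/729, 28/9]; [0, 0, 0, 0, 0, 0, 0, 1, 203696/2187]; [0, 0, 0, 0, 0, 0, 0, 0, 1]] (rows listed top to bottom)


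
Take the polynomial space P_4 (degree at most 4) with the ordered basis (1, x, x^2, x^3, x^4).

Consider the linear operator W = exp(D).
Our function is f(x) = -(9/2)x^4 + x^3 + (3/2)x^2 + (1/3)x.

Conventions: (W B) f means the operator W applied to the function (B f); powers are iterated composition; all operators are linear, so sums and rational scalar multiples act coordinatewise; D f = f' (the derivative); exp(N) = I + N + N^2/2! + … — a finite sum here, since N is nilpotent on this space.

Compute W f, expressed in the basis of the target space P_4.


order-1 term: -18x^3 + 3x^2 + 3x + 1/3
order-2 term: -27x^2 + 3x + 3/2
order-3 term: -18x + 1
order-4 term: -9/2
the series for exp(D) f terminates at order 4
exp(D) f = -(9/2)x^4 - 17x^3 - (45/2)x^2 - (35/3)x - 5/3

g(x) = -(9/2)x^4 - 17x^3 - (45/2)x^2 - (35/3)x - 5/3


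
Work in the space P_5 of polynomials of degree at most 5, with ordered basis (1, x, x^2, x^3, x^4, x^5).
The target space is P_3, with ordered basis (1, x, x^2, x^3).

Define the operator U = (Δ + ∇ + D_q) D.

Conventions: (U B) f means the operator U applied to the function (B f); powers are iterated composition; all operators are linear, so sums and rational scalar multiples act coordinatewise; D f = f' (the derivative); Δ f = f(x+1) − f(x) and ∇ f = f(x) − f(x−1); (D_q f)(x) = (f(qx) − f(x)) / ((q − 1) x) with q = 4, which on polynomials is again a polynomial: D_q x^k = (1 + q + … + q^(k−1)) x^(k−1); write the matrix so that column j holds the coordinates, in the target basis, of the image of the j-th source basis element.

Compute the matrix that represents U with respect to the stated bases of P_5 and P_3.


the matrix is [[0, 0, 6, 0, 8, 0]; [0, 0, 0, 27, 0, 40]; [0, 0, 0, 0, 108, 0]; [0, 0, 0, 0, 0, 465]] (rows listed top to bottom)

image of 1: 0
image of x: 0
image of x^2: 6
image of x^3: 27x
image of x^4: 108x^2 + 8
image of x^5: 465x^3 + 40x
each image's coordinates form column j of the matrix


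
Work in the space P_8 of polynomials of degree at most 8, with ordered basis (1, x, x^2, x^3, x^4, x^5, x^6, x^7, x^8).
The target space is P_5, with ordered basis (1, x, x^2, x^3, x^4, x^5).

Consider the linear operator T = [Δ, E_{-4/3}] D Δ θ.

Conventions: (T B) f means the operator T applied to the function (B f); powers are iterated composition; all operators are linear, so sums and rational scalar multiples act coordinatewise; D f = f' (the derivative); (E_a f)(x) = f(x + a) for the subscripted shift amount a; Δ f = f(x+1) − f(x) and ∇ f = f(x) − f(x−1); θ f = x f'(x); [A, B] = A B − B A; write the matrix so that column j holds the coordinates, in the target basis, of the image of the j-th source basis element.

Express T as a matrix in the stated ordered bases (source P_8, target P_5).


image of 1: 0
image of x: 0
image of x^2: 0
image of x^3: 0
image of x^4: 0
image of x^5: 0
image of x^6: 0
image of x^7: 0
image of x^8: 0
each image's coordinates form column j of the matrix

the matrix is [[0, 0, 0, 0, 0, 0, 0, 0, 0]; [0, 0, 0, 0, 0, 0, 0, 0, 0]; [0, 0, 0, 0, 0, 0, 0, 0, 0]; [0, 0, 0, 0, 0, 0, 0, 0, 0]; [0, 0, 0, 0, 0, 0, 0, 0, 0]; [0, 0, 0, 0, 0, 0, 0, 0, 0]] (rows listed top to bottom)


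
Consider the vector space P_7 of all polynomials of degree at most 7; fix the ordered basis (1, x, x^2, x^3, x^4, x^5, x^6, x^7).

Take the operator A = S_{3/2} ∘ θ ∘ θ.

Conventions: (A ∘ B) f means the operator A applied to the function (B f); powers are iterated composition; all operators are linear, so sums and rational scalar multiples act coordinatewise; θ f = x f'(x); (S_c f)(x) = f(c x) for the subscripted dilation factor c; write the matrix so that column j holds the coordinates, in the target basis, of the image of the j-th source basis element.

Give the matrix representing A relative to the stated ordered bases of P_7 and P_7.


image of 1: 0
image of x: (3/2)x
image of x^2: 9x^2
image of x^3: (243/8)x^3
image of x^4: 81x^4
image of x^5: (6075/32)x^5
image of x^6: (6561/16)x^6
image of x^7: (107163/128)x^7
each image's coordinates form column j of the matrix

the matrix is [[0, 0, 0, 0, 0, 0, 0, 0]; [0, 3/2, 0, 0, 0, 0, 0, 0]; [0, 0, 9, 0, 0, 0, 0, 0]; [0, 0, 0, 243/8, 0, 0, 0, 0]; [0, 0, 0, 0, 81, 0, 0, 0]; [0, 0, 0, 0, 0, 6075/32, 0, 0]; [0, 0, 0, 0, 0, 0, 6561/16, 0]; [0, 0, 0, 0, 0, 0, 0, 107163/128]] (rows listed top to bottom)


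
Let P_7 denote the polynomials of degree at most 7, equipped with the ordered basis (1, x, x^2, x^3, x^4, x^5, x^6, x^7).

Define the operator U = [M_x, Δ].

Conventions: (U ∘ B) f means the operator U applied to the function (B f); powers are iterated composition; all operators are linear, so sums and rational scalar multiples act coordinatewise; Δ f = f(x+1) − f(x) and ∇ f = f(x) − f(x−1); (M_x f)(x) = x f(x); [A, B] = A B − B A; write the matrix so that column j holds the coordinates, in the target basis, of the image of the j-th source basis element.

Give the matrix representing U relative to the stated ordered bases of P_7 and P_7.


the matrix is [[-1, -1, -1, -1, -1, -1, -1, -1]; [0, -1, -2, -3, -4, -5, -6, -7]; [0, 0, -1, -3, -6, -10, -15, -21]; [0, 0, 0, -1, -4, -10, -20, -35]; [0, 0, 0, 0, -1, -5, -15, -35]; [0, 0, 0, 0, 0, -1, -6, -21]; [0, 0, 0, 0, 0, 0, -1, -7]; [0, 0, 0, 0, 0, 0, 0, -1]] (rows listed top to bottom)

image of 1: -1
image of x: -x - 1
image of x^2: -x^2 - 2x - 1
image of x^3: -x^3 - 3x^2 - 3x - 1
image of x^4: -x^4 - 4x^3 - 6x^2 - 4x - 1
image of x^5: -x^5 - 5x^4 - 10x^3 - 10x^2 - 5x - 1
image of x^6: -x^6 - 6x^5 - 15x^4 - 20x^3 - 15x^2 - 6x - 1
image of x^7: -x^7 - 7x^6 - 21x^5 - 35x^4 - 35x^3 - 21x^2 - 7x - 1
each image's coordinates form column j of the matrix


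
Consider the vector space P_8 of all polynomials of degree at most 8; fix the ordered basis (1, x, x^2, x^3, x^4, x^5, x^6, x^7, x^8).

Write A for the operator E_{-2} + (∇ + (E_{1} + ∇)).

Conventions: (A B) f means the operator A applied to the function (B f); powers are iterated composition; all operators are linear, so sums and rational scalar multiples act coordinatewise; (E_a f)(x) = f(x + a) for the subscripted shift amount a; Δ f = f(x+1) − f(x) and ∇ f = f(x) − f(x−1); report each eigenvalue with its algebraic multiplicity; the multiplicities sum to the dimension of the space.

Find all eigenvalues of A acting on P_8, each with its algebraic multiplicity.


λ = 2 (multiplicity 9)

image of 1: 2
image of x: 2x + 1
image of x^2: 2x^2 + 2x + 3
image of x^3: 2x^3 + 3x^2 + 9x - 5
image of x^4: 2x^4 + 4x^3 + 18x^2 - 20x + 15
image of x^5: 2x^5 + 5x^4 + 30x^3 - 50x^2 + 75x - 29
image of x^6: 2x^6 + 6x^5 + 45x^4 - 100x^3 + 225x^2 - 174x + 63
image of x^7: 2x^7 + 7x^6 + 63x^5 - 175x^4 + 525x^3 - 609x^2 + 441x - 125
image of x^8: 2x^8 + 8x^7 + 84x^6 - 280x^5 + 1050x^4 - 1624x^3 + 1764x^2 - 1000x + 255
the matrix is upper triangular; its diagonal is (2, 2, 2, 2, 2, 2, 2, 2, 2)
for a triangular matrix the eigenvalues are the diagonal entries, with algebraic multiplicity their repetition count


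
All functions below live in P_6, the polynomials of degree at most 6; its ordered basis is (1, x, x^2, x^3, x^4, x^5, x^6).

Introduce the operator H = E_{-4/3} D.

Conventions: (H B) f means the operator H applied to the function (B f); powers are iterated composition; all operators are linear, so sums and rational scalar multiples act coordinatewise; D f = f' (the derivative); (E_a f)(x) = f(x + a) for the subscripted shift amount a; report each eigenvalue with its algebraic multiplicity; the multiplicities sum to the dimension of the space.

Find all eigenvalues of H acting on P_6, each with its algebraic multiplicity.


image of 1: 0
image of x: 1
image of x^2: 2x - 8/3
image of x^3: 3x^2 - 8x + 16/3
image of x^4: 4x^3 - 16x^2 + (64/3)x - 256/27
image of x^5: 5x^4 - (80/3)x^3 + (160/3)x^2 - (1280/27)x + 1280/81
image of x^6: 6x^5 - 40x^4 + (320/3)x^3 - (1280/9)x^2 + (2560/27)x - 2048/81
the matrix is upper triangular; its diagonal is (0, 0, 0, 0, 0, 0, 0)
for a triangular matrix the eigenvalues are the diagonal entries, with algebraic multiplicity their repetition count

λ = 0 (multiplicity 7)


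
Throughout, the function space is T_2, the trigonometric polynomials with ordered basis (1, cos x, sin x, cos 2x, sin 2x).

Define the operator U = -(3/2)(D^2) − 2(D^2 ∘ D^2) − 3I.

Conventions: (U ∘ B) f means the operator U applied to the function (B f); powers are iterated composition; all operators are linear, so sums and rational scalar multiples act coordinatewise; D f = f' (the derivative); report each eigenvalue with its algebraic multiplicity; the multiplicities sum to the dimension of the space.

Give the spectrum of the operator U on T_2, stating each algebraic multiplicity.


λ = -29 (multiplicity 2), λ = -7/2 (multiplicity 2), λ = -3 (multiplicity 1)

image of 1: -3
image of cos x: -(7/2)cos x
image of sin x: -(7/2)sin x
image of cos 2x: -29cos 2x
image of sin 2x: -29sin 2x
the matrix is diagonal; its diagonal is (-3, -7/2, -7/2, -29, -29)
for a triangular matrix the eigenvalues are the diagonal entries, with algebraic multiplicity their repetition count


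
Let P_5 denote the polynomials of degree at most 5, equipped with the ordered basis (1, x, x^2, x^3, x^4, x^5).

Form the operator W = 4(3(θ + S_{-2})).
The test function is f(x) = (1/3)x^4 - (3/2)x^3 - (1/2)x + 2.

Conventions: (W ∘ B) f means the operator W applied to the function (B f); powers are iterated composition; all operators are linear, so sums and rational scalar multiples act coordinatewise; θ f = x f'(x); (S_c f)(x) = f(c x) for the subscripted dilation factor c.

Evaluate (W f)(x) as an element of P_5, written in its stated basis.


θ f = (4/3)x^4 - (9/2)x^3 - (1/2)x
S_{-2} f = (16/3)x^4 + 12x^3 + x + 2
(θ + S_{-2}) f = (20/3)x^4 + (15/2)x^3 + (1/2)x + 2
(3(θ + S_{-2})) f = 20x^4 + (45/2)x^3 + (3/2)x + 6
(4(3(θ + S_{-2}))) f = 80x^4 + 90x^3 + 6x + 24

the result is g(x) = 80x^4 + 90x^3 + 6x + 24


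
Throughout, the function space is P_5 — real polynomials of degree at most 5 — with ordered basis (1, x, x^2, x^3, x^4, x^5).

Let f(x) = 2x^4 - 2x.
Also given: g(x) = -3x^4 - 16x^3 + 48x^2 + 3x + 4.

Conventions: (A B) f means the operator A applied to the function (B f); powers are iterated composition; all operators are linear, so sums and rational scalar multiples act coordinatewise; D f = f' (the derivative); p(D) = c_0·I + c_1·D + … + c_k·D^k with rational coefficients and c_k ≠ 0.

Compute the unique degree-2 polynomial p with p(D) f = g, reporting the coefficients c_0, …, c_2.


c_0 = -3/2, c_1 = -2, c_2 = 2

D^0 f = 2x^4 - 2x
D^1 f = 8x^3 - 2
D^2 f = 24x^2
matching coefficients of g against c_0 f + c_1 Df + … from the top degree down determines the c_i
solution: c_0 = -3/2, c_1 = -2, c_2 = 2


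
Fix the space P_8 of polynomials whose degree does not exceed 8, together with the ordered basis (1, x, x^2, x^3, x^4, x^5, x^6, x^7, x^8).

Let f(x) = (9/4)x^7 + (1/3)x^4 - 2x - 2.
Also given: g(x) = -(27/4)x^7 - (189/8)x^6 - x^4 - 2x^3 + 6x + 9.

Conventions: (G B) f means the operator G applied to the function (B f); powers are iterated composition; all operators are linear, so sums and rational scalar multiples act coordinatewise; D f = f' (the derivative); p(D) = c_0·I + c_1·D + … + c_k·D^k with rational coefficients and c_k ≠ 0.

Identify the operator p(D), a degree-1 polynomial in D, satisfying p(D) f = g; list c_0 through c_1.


p(D) = -3·I − (3/2)·D, i.e. c_0 = -3, c_1 = -3/2

D^0 f = (9/4)x^7 + (1/3)x^4 - 2x - 2
D^1 f = (63/4)x^6 + (4/3)x^3 - 2
matching coefficients of g against c_0 f + c_1 Df + … from the top degree down determines the c_i
solution: c_0 = -3, c_1 = -3/2


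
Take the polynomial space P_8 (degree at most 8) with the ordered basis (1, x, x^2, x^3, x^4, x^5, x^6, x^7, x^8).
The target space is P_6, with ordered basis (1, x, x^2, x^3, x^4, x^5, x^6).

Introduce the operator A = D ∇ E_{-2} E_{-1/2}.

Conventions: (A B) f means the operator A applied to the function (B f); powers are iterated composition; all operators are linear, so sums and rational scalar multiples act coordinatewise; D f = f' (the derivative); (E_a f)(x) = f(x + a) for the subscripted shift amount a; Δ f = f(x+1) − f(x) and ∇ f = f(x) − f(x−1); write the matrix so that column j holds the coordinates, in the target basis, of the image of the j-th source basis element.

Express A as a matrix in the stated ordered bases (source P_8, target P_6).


image of 1: 0
image of x: 0
image of x^2: 2
image of x^3: 6x - 18
image of x^4: 12x^2 - 72x + 109
image of x^5: 20x^3 - 180x^2 + 545x - 555
image of x^6: 30x^4 - 360x^3 + 1635x^2 - 3330x + 20523/8
image of x^7: 42x^5 - 630x^4 + 3815x^3 - 11655x^2 + (143661/8)x - 89271/8
image of x^8: 56x^6 - 1008x^5 + 7630x^4 - 31080x^3 + (143661/2)x^2 - 89271x + 372709/8
each image's coordinates form column j of the matrix

the matrix is [[0, 0, 2, -18, 109, -555, 20523/8, -89271/8, 372709/8]; [0, 0, 0, 6, -72, 545, -3330, 143661/8, -89271]; [0, 0, 0, 0, 12, -180, 1635, -11655, 143661/2]; [0, 0, 0, 0, 0, 20, -360, 3815, -31080]; [0, 0, 0, 0, 0, 0, 30, -630, 7630]; [0, 0, 0, 0, 0, 0, 0, 42, -1008]; [0, 0, 0, 0, 0, 0, 0, 0, 56]] (rows listed top to bottom)
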